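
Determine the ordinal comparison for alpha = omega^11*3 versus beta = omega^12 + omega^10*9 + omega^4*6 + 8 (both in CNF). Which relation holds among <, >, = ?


Compare term by term from highest exponent:
alpha = omega^11*3
beta = omega^12 + omega^10*9 + omega^4*6 + 8
Term 1: alpha has omega^11*3, beta has omega^12*1
Term 2: alpha has omega^0*0, beta has omega^10*9
Term 3: alpha has omega^0*0, beta has omega^4*6
Term 4: alpha has omega^0*0, beta has omega^0*8
Result: alpha < beta

alpha < beta


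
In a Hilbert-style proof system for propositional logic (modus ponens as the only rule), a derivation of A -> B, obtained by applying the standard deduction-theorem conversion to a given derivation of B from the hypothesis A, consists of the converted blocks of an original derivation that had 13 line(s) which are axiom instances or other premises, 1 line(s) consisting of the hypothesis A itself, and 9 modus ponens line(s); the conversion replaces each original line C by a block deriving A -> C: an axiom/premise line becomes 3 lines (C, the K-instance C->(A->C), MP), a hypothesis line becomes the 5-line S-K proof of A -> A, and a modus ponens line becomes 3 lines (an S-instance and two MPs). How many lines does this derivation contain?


Deduction-theorem conversion, block by block:
- 13 axiom/premise lines -> 3 lines each = 39
- 1 hypothesis lines -> 5 lines each (identity proof A->A) = 5
- 9 MP lines -> 3 lines each (S-instance, MP, MP) = 27
Total = 39 + 5 + 27 = 71 lines.

71


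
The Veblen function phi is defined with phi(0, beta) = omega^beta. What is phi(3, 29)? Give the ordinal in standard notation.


phi(3, 29):
phi(3, beta) = eta_beta (the beta-th eta number, fixed point of zeta).
phi(3, 29) = eta_29

eta_29


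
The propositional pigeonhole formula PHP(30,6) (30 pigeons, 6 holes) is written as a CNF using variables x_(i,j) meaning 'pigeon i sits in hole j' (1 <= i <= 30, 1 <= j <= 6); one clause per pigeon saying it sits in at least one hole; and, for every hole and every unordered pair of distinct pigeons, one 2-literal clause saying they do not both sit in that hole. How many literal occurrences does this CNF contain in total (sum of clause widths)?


PHP(30,6): 30 pigeons, 6 holes, 30*6 = 180 variables.
- pigeon clauses: one per pigeon -> 30 clauses of width 6 -> 180 literals
- hole clauses: 6 holes * C(30,2) = 6 * 435 -> 2610 clauses of width 2 -> 5220 literals
Total literal occurrences = 180 + 5220 = 5400

5400


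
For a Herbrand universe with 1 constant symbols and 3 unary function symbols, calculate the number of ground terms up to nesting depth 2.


Herbrand terms by depth:
Depth 0: 1 constants
Depth 1: 3 new terms (running total: 4)
Depth 2: 9 new terms (running total: 13)
Total distinct ground terms = 13

13


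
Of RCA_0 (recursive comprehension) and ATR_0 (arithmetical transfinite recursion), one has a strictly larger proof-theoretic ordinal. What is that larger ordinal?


Proof-theoretic ordinal of RCA_0 (recursive comprehension): omega^omega
Proof-theoretic ordinal of ATR_0 (arithmetical transfinite recursion): Gamma_0
Comparing: omega^omega < Gamma_0.
The larger ordinal is Gamma_0 (from ATR_0 (arithmetical transfinite recursion)).

Gamma_0


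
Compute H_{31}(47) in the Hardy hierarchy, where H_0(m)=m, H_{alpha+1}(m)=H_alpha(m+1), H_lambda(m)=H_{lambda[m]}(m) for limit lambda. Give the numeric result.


H_31(47):
For finite ordinals k, H_k(n) = n + k (each successor step adds 1).
H_31(47) = 47 + 31 = 78

78


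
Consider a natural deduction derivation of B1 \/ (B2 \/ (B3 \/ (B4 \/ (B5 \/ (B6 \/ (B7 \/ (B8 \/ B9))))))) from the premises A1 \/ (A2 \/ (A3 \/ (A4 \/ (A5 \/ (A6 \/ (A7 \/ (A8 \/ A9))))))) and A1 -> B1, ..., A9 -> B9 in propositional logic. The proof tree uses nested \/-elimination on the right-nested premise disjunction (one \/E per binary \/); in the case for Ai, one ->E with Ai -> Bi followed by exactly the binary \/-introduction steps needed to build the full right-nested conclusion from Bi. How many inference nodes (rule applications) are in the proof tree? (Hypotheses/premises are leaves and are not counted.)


Constructive dilemma with 9 branches, all disjunctions right-nested:
- \/E: the premise has 8 binary \/, each eliminated once: 8 nodes.
- ->E: one per case (Ai with Ai -> Bi gives Bi): 9 nodes.
- \/I: in case i < n, Bi needs 1 step to form Bi \/ (B(i+1) \/ ...) and then i-1 steps to prepend B(i-1), ..., B1, i.e. i steps; in case i = n, B9 needs 8 prepend steps.
  \/I total = (1 + 2 + ... + 8) + 8 = 36 + 8 = 44 nodes.
Total = 8 + 9 + 44 = 61

61


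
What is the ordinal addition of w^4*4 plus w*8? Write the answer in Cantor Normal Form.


Ordinal addition w^4*4 + w*8:
Leading exponent of alpha (4) > leading exponent of beta (1).
Since alpha's term has higher exponent than beta's leading term,
the sum is simply alpha followed by beta.
Result = w^4*4 + w*8

w^4*4 + w*8


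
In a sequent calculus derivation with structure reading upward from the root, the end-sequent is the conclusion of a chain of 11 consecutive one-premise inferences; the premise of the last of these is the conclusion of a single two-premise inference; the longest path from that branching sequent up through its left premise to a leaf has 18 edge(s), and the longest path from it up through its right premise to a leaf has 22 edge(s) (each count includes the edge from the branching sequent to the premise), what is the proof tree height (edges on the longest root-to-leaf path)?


Longest path through the left premise: 18 edges (measured from the branching sequent)
Longest path through the right premise: 22 edges
Height of the subtree rooted at the branching sequent: max(18, 22) = 22
The branching sequent sits 11 edges above the root (the chain of one-premise inferences), so height = 22 + 11 = 33

33


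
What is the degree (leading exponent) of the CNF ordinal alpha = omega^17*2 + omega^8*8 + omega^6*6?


CNF: omega^17*2 + omega^8*8 + omega^6*6
The leading term is omega^17*2, which has exponent 17.

17


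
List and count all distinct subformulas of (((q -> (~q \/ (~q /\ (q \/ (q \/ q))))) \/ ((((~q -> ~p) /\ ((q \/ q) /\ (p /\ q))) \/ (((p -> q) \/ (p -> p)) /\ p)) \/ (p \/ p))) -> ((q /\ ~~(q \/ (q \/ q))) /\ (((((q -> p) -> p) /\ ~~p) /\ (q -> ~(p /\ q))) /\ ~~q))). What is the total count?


Formula: (((q -> (~q \/ (~q /\ (q \/ (q \/ q))))) \/ ((((~q -> ~p) /\ ((q \/ q) /\ (p /\ q))) \/ (((p -> q) \/ (p -> p)) /\ p)) \/ (p \/ p))) -> ((q /\ ~~(q \/ (q \/ q))) /\ (((((q -> p) -> p) /\ ~~p) /\ (q -> ~(p /\ q))) /\ ~~q)))
Subformulas found:
  1. p
  2. q
  3. ~p
  4. ~q
  5. ~~p
  6. ~~q
  7. (p /\ q)
  8. (q -> p)
  9. (p -> p)
  10. (p -> q)
  11. (p \/ p)
  12. (q \/ q)
  13. ~(p /\ q)
  14. (~q -> ~p)
  15. ((q -> p) -> p)
  16. (q \/ (q \/ q))
  17. (q -> ~(p /\ q))
  18. ~(q \/ (q \/ q))
  19. ~~(q \/ (q \/ q))
  20. ((q \/ q) /\ (p /\ q))
  21. ((p -> q) \/ (p -> p))
  22. (~q /\ (q \/ (q \/ q)))
  23. (q /\ ~~(q \/ (q \/ q)))
  24. (((q -> p) -> p) /\ ~~p)
  25. (((p -> q) \/ (p -> p)) /\ p)
  26. (~q \/ (~q /\ (q \/ (q \/ q))))
  27. (q -> (~q \/ (~q /\ (q \/ (q \/ q)))))
  28. ((~q -> ~p) /\ ((q \/ q) /\ (p /\ q)))
  29. ((((q -> p) -> p) /\ ~~p) /\ (q -> ~(p /\ q)))
  30. (((((q -> p) -> p) /\ ~~p) /\ (q -> ~(p /\ q))) /\ ~~q)
  31. (((~q -> ~p) /\ ((q \/ q) /\ (p /\ q))) \/ (((p -> q) \/ (p -> p)) /\ p))
  32. ((q /\ ~~(q \/ (q \/ q))) /\ (((((q -> p) -> p) /\ ~~p) /\ (q -> ~(p /\ q))) /\ ~~q))
  33. ((((~q -> ~p) /\ ((q \/ q) /\ (p /\ q))) \/ (((p -> q) \/ (p -> p)) /\ p)) \/ (p \/ p))
  34. ((q -> (~q \/ (~q /\ (q \/ (q \/ q))))) \/ ((((~q -> ~p) /\ ((q \/ q) /\ (p /\ q))) \/ (((p -> q) \/ (p -> p)) /\ p)) \/ (p \/ p)))
  35. (((q -> (~q \/ (~q /\ (q \/ (q \/ q))))) \/ ((((~q -> ~p) /\ ((q \/ q) /\ (p /\ q))) \/ (((p -> q) \/ (p -> p)) /\ p)) \/ (p \/ p))) -> ((q /\ ~~(q \/ (q \/ q))) /\ (((((q -> p) -> p) /\ ~~p) /\ (q -> ~(p /\ q))) /\ ~~q)))
Total distinct subformulas = 35

35


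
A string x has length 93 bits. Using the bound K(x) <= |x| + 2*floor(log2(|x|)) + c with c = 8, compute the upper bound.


floor(log2(93)) = 6
2 * 6 = 12
K(x) <= 93 + 12 + 8 = 113

113


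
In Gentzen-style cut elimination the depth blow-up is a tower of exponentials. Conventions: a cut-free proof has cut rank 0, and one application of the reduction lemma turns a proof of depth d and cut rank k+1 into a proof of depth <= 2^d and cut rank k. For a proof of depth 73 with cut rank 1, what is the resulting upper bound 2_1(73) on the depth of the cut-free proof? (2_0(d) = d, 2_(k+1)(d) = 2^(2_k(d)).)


Each rank reduction sends depth d to at most 2^d; cut rank r needs r reductions.
2_0(73) = 73
2_1(73) = 2^73 = 9444732965739290427392
Cut-free depth bound = 9444732965739290427392

9444732965739290427392


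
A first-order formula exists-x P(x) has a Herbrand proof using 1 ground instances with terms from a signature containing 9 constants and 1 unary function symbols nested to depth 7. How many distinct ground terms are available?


Herbrand terms by depth:
Depth 0: 9 constants
Depth 1: 9 new terms (running total: 18)
Depth 2: 9 new terms (running total: 27)
Depth 3: 9 new terms (running total: 36)
Depth 4: 9 new terms (running total: 45)
Depth 5: 9 new terms (running total: 54)
Depth 6: 9 new terms (running total: 63)
Depth 7: 9 new terms (running total: 72)
Total distinct ground terms = 72

72


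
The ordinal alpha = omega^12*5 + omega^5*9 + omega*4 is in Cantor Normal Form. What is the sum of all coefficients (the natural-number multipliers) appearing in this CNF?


CNF: omega^12*5 + omega^5*9 + omega*4
Coefficients: 5 + 9 + 4 = 18

18


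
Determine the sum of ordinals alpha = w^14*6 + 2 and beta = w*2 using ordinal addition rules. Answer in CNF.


Ordinal addition (w^14*6 + 2) + w*2:
alpha's leading term has exponent 14 > beta's exponent 1, so it survives.
alpha's tail term has exponent 0 < beta's exponent 1, so it is absorbed by beta.
In ordinal addition, any term followed by a strictly larger-exponent term is absorbed.
Result = w^14*6 + w*2

w^14*6 + w*2


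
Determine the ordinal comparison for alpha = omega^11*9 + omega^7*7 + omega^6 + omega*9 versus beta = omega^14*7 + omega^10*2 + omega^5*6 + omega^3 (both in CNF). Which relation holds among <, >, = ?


Compare term by term from highest exponent:
alpha = omega^11*9 + omega^7*7 + omega^6 + omega*9
beta = omega^14*7 + omega^10*2 + omega^5*6 + omega^3
Term 1: alpha has omega^11*9, beta has omega^14*7
Term 2: alpha has omega^7*7, beta has omega^10*2
Term 3: alpha has omega^6*1, beta has omega^5*6
Term 4: alpha has omega^1*9, beta has omega^3*1
Result: alpha < beta

alpha < beta


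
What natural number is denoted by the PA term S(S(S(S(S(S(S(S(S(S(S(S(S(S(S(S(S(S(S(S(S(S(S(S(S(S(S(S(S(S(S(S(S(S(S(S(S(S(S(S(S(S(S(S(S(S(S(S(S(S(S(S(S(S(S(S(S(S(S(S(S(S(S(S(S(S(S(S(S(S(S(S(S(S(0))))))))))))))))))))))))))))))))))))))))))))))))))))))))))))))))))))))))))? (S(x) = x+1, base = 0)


Counting successors applied to 0:
74 applications of S to 0 = 74

74


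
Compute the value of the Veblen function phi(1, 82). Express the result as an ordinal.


phi(1, 82):
phi(1, beta) = epsilon_beta (the beta-th epsilon number).
phi(1, 82) = epsilon_82

epsilon_82


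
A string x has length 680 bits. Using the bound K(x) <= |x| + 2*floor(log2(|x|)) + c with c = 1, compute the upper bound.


floor(log2(680)) = 9
2 * 9 = 18
K(x) <= 680 + 18 + 1 = 699

699


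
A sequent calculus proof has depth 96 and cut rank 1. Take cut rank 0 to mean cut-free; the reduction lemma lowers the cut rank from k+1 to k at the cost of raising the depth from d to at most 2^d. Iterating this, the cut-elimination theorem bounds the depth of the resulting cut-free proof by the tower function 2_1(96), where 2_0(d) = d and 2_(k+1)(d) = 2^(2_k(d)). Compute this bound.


Each rank reduction sends depth d to at most 2^d; cut rank r needs r reductions.
2_0(96) = 96
2_1(96) = 2^96 = 79228162514264337593543950336
Cut-free depth bound = 79228162514264337593543950336

79228162514264337593543950336


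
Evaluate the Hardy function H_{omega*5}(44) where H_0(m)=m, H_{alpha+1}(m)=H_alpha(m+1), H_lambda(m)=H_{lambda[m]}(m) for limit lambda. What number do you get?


H_{omega*5}(44):
For the Hardy hierarchy, H_{omega*k}(n) = 2^k * n.
2^5 = 32.
32 * 44 = 1408

1408


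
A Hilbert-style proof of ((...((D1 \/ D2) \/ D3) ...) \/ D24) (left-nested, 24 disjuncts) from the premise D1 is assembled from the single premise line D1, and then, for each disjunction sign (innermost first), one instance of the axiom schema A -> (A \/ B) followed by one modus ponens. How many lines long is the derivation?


Building the left-nested 24-ary disjunction from D1:
- 1 premise line (D1)
- 24 disjuncts means 23 disjunction signs; each needs 1 axiom instance + 1 MP = 2 lines: 2 * 23 = 46
Total = 1 + 46 = 47 lines.

47


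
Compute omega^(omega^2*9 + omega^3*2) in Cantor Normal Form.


omega^(omega^2*9 + omega^3*2):
In ordinal addition a term is absorbed by a following term of strictly larger exponent: 2 < 3, so omega^2*9 + omega^3*2 = omega^3*2.
omega raised to a CNF ordinal is a single CNF term: Result = omega^(omega^3*2)

omega^(omega^3*2)


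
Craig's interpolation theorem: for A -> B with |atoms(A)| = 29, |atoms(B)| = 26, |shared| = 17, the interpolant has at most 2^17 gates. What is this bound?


Shared atoms = 17
Craig interpolant size bound = 2^17
= 131072

131072


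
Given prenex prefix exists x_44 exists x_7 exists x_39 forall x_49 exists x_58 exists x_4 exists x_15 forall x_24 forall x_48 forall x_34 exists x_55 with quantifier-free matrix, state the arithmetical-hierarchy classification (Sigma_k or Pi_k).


Leading quantifier is exists, so the class is Sigma.
Number of quantifier blocks = alternations + 1 = 4 + 1 = 5.
Classification: Sigma_5

Sigma_5


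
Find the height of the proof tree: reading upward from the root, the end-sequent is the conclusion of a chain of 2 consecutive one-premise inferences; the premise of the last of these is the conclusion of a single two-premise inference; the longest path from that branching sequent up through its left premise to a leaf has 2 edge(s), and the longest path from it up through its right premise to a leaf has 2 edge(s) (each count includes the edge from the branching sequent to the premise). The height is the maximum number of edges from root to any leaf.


Longest path through the left premise: 2 edges (measured from the branching sequent)
Longest path through the right premise: 2 edges
Height of the subtree rooted at the branching sequent: max(2, 2) = 2
The branching sequent sits 2 edges above the root (the chain of one-premise inferences), so height = 2 + 2 = 4

4


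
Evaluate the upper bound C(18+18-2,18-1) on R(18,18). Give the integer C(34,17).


R(18,18) <= C(18+18-2, 18-1) = C(34, 17)
C(34, 17) = 34! / (17! * 17!)
= 2333606220

2333606220


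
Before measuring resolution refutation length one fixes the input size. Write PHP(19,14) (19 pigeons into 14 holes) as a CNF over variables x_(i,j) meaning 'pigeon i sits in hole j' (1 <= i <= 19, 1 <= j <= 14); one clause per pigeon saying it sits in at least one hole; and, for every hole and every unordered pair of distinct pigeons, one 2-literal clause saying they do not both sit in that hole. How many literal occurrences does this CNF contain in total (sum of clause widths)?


PHP(19,14): 19 pigeons, 14 holes, 19*14 = 266 variables.
- pigeon clauses: one per pigeon -> 19 clauses of width 14 -> 266 literals
- hole clauses: 14 holes * C(19,2) = 14 * 171 -> 2394 clauses of width 2 -> 4788 literals
Total literal occurrences = 266 + 4788 = 5054

5054


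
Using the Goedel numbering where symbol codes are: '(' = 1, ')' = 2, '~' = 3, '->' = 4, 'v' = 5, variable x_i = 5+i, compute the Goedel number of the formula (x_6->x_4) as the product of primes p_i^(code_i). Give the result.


Formula: (x_6->x_4)
Symbol codes: [1, 11, 4, 9, 2]
Primes: [2, 3, 5, 7, 11]
p_1^1 = 2^1 = 2
p_2^11 = 3^11 = 177147
p_3^4 = 5^4 = 625
p_4^9 = 7^9 = 40353607
p_5^2 = 11^2 = 121
Product = 1081213713408386250

1081213713408386250


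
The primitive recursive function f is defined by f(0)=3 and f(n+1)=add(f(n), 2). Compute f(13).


f(0) = 3
f(1) = add(f(0), 2) = add(3, 2) = 5
f(2) = add(f(1), 2) = add(5, 2) = 7
f(3) = add(f(2), 2) = add(7, 2) = 9
f(4) = add(f(3), 2) = add(9, 2) = 11
f(5) = add(f(4), 2) = add(11, 2) = 13
f(6) = add(f(5), 2) = add(13, 2) = 15
f(7) = add(f(6), 2) = add(15, 2) = 17
f(8) = add(f(7), 2) = add(17, 2) = 19
f(9) = add(f(8), 2) = add(19, 2) = 21
f(10) = add(f(9), 2) = add(21, 2) = 23
f(11) = add(f(10), 2) = add(23, 2) = 25
f(12) = add(f(11), 2) = add(25, 2) = 27
f(13) = add(f(12), 2) = add(27, 2) = 29


29


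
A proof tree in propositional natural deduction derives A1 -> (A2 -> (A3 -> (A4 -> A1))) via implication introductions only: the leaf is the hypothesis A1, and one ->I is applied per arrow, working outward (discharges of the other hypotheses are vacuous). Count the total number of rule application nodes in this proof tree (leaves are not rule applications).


The formula has 4 arrows (->); its innermost consequent A1 is one of the antecedents,
so the proof starts from the hypothesis leaf A1 (not a rule application) and closes one arrow per ->I.
Building A1 -> (A2 -> (A3 -> (A4 -> A1))) therefore takes 4 nested implication introductions.
Total inference nodes = 4

4


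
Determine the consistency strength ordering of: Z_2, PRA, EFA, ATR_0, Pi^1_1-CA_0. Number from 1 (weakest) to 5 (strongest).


Ordering by consistency strength:
1. EFA
2. PRA
3. ATR_0
4. Pi^1_1-CA_0
5. Z_2


Z_2=5, PRA=2, EFA=1, ATR_0=3, Pi^1_1-CA_0=4


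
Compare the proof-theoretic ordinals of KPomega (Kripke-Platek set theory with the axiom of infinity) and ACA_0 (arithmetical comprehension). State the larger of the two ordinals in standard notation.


Proof-theoretic ordinal of KPomega (Kripke-Platek set theory with the axiom of infinity): psi_0(epsilon_{Omega+1})
Proof-theoretic ordinal of ACA_0 (arithmetical comprehension): epsilon_0
Comparing: epsilon_0 < psi_0(epsilon_{Omega+1}).
The larger ordinal is psi_0(epsilon_{Omega+1}) (from KPomega (Kripke-Platek set theory with the axiom of infinity)).

psi_0(epsilon_{Omega+1})


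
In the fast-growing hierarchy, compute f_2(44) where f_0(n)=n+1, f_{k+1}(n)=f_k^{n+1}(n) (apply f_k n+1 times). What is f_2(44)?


f_2(44) = f_1^45(44)
f_1(m) = 2m + 1.
Iterating: f_1^k(n) = 2^k*(n+1) - 1.
f_2(44) = 2^45*(44+1) - 1 = 35184372088832*45 - 1 = 1583296743997439

1583296743997439


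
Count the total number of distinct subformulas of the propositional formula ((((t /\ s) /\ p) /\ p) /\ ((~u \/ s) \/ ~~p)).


Formula: ((((t /\ s) /\ p) /\ p) /\ ((~u \/ s) \/ ~~p))
Subformulas found:
  1. u
  2. s
  3. t
  4. p
  5. ~u
  6. ~p
  7. ~~p
  8. (t /\ s)
  9. (~u \/ s)
  10. ((t /\ s) /\ p)
  11. ((~u \/ s) \/ ~~p)
  12. (((t /\ s) /\ p) /\ p)
  13. ((((t /\ s) /\ p) /\ p) /\ ((~u \/ s) \/ ~~p))
Total distinct subformulas = 13

13


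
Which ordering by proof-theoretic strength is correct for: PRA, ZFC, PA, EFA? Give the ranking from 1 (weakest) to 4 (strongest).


Ordering by consistency strength:
1. EFA
2. PRA
3. PA
4. ZFC


PRA=2, ZFC=4, PA=3, EFA=1


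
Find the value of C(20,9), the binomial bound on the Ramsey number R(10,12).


R(10,12) <= C(10+12-2, 10-1) = C(20, 9)
C(20, 9) = 20! / (9! * 11!)
= 167960

167960


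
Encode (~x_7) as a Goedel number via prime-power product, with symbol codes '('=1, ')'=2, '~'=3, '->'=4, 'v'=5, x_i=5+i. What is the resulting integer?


Formula: (~x_7)
Symbol codes: [1, 3, 12, 2]
Primes: [2, 3, 5, 7]
p_1^1 = 2^1 = 2
p_2^3 = 3^3 = 27
p_3^12 = 5^12 = 244140625
p_4^2 = 7^2 = 49
Product = 645996093750

645996093750


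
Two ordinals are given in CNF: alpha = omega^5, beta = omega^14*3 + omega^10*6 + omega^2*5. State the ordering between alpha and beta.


Compare term by term from highest exponent:
alpha = omega^5
beta = omega^14*3 + omega^10*6 + omega^2*5
Term 1: alpha has omega^5*1, beta has omega^14*3
Term 2: alpha has omega^0*0, beta has omega^10*6
Term 3: alpha has omega^0*0, beta has omega^2*5
Result: alpha < beta

alpha < beta


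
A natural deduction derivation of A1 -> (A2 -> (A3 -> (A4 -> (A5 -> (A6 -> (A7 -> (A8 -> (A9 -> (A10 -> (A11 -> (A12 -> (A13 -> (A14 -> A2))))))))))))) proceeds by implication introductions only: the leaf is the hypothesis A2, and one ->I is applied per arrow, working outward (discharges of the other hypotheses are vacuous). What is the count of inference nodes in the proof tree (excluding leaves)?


The formula has 14 arrows (->); its innermost consequent A2 is one of the antecedents,
so the proof starts from the hypothesis leaf A2 (not a rule application) and closes one arrow per ->I.
Building A1 -> (A2 -> (A3 -> (A4 -> (A5 -> (A6 -> (A7 -> (A8 -> (A9 -> (A10 -> (A11 -> (A12 -> (A13 -> (A14 -> A2))))))))))))) therefore takes 14 nested implication introductions.
Total inference nodes = 14

14


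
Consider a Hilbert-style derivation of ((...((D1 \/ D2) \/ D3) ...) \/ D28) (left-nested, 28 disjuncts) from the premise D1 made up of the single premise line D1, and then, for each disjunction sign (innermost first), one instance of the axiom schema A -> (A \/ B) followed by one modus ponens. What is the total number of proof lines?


Building the left-nested 28-ary disjunction from D1:
- 1 premise line (D1)
- 28 disjuncts means 27 disjunction signs; each needs 1 axiom instance + 1 MP = 2 lines: 2 * 27 = 54
Total = 1 + 54 = 55 lines.

55


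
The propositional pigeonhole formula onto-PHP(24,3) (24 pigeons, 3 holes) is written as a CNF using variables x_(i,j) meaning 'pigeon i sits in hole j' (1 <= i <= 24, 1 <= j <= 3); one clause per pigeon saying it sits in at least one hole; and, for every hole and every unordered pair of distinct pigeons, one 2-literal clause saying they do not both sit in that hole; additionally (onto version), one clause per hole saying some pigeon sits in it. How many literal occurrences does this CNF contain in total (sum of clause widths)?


onto-PHP(24,3): 24 pigeons, 3 holes, 24*3 = 72 variables.
- pigeon clauses: one per pigeon -> 24 clauses of width 3 -> 72 literals
- hole clauses: 3 holes * C(24,2) = 3 * 276 -> 828 clauses of width 2 -> 1656 literals
- onto clauses: one per hole -> 3 clauses of width 24 -> 72 literals
Total literal occurrences = 72 + 1656 + 72 = 1800

1800


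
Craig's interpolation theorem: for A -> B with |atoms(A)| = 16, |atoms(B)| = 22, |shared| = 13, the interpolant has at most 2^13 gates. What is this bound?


Shared atoms = 13
Craig interpolant size bound = 2^13
= 8192

8192


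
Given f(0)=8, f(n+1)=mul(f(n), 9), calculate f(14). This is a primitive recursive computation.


f(0) = 8
f(1) = mul(f(0), 9) = mul(8, 9) = 72
f(2) = mul(f(1), 9) = mul(72, 9) = 648
f(3) = mul(f(2), 9) = mul(648, 9) = 5832
f(4) = mul(f(3), 9) = mul(5832, 9) = 52488
f(5) = mul(f(4), 9) = mul(52488, 9) = 472392
f(6) = mul(f(5), 9) = mul(472392, 9) = 4251528
f(7) = mul(f(6), 9) = mul(4251528, 9) = 38263752
f(8) = mul(f(7), 9) = mul(38263752, 9) = 344373768
f(9) = mul(f(8), 9) = mul(344373768, 9) = 3099363912
f(10) = mul(f(9), 9) = mul(3099363912, 9) = 27894275208
f(11) = mul(f(10), 9) = mul(27894275208, 9) = 251048476872
f(12) = mul(f(11), 9) = mul(251048476872, 9) = 2259436291848
f(13) = mul(f(12), 9) = mul(2259436291848, 9) = 20334926626632
f(14) = mul(f(13), 9) = mul(20334926626632, 9) = 183014339639688


183014339639688


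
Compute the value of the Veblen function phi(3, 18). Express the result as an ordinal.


phi(3, 18):
phi(3, beta) = eta_beta (the beta-th eta number, fixed point of zeta).
phi(3, 18) = eta_18

eta_18


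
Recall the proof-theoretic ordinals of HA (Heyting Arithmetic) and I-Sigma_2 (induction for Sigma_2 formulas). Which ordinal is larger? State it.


Proof-theoretic ordinal of HA (Heyting Arithmetic): epsilon_0
Proof-theoretic ordinal of I-Sigma_2 (induction for Sigma_2 formulas): omega^(omega^omega)
Comparing: omega^(omega^omega) < epsilon_0.
The larger ordinal is epsilon_0 (from HA (Heyting Arithmetic)).

epsilon_0


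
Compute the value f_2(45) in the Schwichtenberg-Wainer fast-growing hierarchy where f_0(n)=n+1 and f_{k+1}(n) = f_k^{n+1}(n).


f_2(45) = f_1^46(45)
f_1(m) = 2m + 1.
Iterating: f_1^k(n) = 2^k*(n+1) - 1.
f_2(45) = 2^46*(45+1) - 1 = 70368744177664*46 - 1 = 3236962232172543

3236962232172543


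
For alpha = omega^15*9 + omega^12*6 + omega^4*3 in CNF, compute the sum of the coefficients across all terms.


CNF: omega^15*9 + omega^12*6 + omega^4*3
Coefficients: 9 + 6 + 3 = 18

18


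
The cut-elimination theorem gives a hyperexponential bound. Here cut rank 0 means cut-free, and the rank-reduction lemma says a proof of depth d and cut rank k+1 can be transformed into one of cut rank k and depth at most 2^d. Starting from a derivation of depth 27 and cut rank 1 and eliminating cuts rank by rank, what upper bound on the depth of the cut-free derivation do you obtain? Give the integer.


Each rank reduction sends depth d to at most 2^d; cut rank r needs r reductions.
2_0(27) = 27
2_1(27) = 2^27 = 134217728
Cut-free depth bound = 134217728

134217728


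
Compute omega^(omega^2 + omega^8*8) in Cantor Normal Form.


omega^(omega^2 + omega^8*8):
In ordinal addition a term is absorbed by a following term of strictly larger exponent: 2 < 8, so omega^2 + omega^8*8 = omega^8*8.
omega raised to a CNF ordinal is a single CNF term: Result = omega^(omega^8*8)

omega^(omega^8*8)


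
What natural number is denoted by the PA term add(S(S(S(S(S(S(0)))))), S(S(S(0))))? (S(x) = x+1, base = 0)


add(S^6(0), S^3(0)):
S^6(0) = 6
S^3(0) = 3
6 + 3 = 9

9


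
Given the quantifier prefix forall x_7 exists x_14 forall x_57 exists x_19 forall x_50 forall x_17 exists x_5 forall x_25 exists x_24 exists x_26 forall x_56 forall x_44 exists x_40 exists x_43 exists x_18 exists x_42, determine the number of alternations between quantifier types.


Walk the prefix and count type changes:
  position 1: forall -> exists <-- alternation
  position 2: exists -> forall <-- alternation
  position 3: forall -> exists <-- alternation
  position 4: exists -> forall <-- alternation
  position 5: forall -> forall
  position 6: forall -> exists <-- alternation
  position 7: exists -> forall <-- alternation
  position 8: forall -> exists <-- alternation
  position 9: exists -> exists
  position 10: exists -> forall <-- alternation
  position 11: forall -> forall
  position 12: forall -> exists <-- alternation
  position 13: exists -> exists
  position 14: exists -> exists
  position 15: exists -> exists
Total alternations = 9

9


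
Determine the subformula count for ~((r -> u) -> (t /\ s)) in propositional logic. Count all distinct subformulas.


Formula: ~((r -> u) -> (t /\ s))
Subformulas found:
  1. u
  2. s
  3. r
  4. t
  5. (r -> u)
  6. (t /\ s)
  7. ((r -> u) -> (t /\ s))
  8. ~((r -> u) -> (t /\ s))
Total distinct subformulas = 8

8


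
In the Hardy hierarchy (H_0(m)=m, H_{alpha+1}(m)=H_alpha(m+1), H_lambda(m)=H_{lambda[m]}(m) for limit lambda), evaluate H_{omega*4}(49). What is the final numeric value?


H_{omega*4}(49):
For the Hardy hierarchy, H_{omega*k}(n) = 2^k * n.
2^4 = 16.
16 * 49 = 784

784


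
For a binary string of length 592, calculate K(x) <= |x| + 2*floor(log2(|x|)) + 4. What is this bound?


floor(log2(592)) = 9
2 * 9 = 18
K(x) <= 592 + 18 + 4 = 614

614


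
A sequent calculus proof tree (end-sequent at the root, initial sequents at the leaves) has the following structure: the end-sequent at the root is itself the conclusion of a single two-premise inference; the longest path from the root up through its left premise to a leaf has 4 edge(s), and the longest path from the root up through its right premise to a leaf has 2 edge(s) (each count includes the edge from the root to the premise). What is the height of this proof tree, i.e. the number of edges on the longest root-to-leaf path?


Longest path through the left premise: 4 edges (measured from the branching sequent)
Longest path through the right premise: 2 edges
Height of the subtree rooted at the branching sequent: max(4, 2) = 4
The branching sequent is the root itself.
Total height = 4

4


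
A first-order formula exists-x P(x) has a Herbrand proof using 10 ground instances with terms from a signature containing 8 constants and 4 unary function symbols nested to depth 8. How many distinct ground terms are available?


Herbrand terms by depth:
Depth 0: 8 constants
Depth 1: 32 new terms (running total: 40)
Depth 2: 128 new terms (running total: 168)
Depth 3: 512 new terms (running total: 680)
Depth 4: 2048 new terms (running total: 2728)
Depth 5: 8192 new terms (running total: 10920)
Depth 6: 32768 new terms (running total: 43688)
Depth 7: 131072 new terms (running total: 174760)
Depth 8: 524288 new terms (running total: 699048)
Total distinct ground terms = 699048

699048


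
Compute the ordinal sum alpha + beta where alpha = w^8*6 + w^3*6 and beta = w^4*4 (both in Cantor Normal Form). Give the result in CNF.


Ordinal addition (w^8*6 + w^3*6) + w^4*4:
alpha's leading term has exponent 8 > beta's exponent 4, so it survives.
alpha's tail term has exponent 3 < beta's exponent 4, so it is absorbed by beta.
In ordinal addition, any term followed by a strictly larger-exponent term is absorbed.
Result = w^8*6 + w^4*4

w^8*6 + w^4*4


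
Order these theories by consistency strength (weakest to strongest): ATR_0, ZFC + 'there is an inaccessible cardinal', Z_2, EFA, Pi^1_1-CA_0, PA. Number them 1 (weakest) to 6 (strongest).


Ordering by consistency strength:
1. EFA
2. PA
3. ATR_0
4. Pi^1_1-CA_0
5. Z_2
6. ZFC + 'there is an inaccessible cardinal'


ATR_0=3, ZFC + 'there is an inaccessible cardinal'=6, Z_2=5, EFA=1, Pi^1_1-CA_0=4, PA=2


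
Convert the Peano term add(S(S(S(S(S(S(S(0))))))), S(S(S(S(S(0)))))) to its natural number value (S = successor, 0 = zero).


add(S^7(0), S^5(0)):
S^7(0) = 7
S^5(0) = 5
7 + 5 = 12

12


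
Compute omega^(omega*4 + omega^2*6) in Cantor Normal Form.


omega^(omega*4 + omega^2*6):
In ordinal addition a term is absorbed by a following term of strictly larger exponent: 1 < 2, so omega*4 + omega^2*6 = omega^2*6.
omega raised to a CNF ordinal is a single CNF term: Result = omega^(omega^2*6)

omega^(omega^2*6)


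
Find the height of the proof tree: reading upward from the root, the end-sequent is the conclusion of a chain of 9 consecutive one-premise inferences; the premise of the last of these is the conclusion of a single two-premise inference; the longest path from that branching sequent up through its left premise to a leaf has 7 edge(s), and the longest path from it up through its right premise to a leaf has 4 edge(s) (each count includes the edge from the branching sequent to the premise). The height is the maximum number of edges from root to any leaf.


Longest path through the left premise: 7 edges (measured from the branching sequent)
Longest path through the right premise: 4 edges
Height of the subtree rooted at the branching sequent: max(7, 4) = 7
The branching sequent sits 9 edges above the root (the chain of one-premise inferences), so height = 7 + 9 = 16

16


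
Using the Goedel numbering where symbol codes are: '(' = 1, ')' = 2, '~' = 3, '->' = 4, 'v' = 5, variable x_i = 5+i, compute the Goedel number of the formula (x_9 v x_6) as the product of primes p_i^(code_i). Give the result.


Formula: (x_9 v x_6)
Symbol codes: [1, 14, 5, 11, 2]
Primes: [2, 3, 5, 7, 11]
p_1^1 = 2^1 = 2
p_2^14 = 3^14 = 4782969
p_3^5 = 5^5 = 3125
p_4^11 = 7^11 = 1977326743
p_5^2 = 11^2 = 121
Product = 7152228714196475043750

7152228714196475043750


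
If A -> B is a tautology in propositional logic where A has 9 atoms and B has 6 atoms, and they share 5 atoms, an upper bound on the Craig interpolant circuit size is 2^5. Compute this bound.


Shared atoms = 5
Craig interpolant size bound = 2^5
= 32

32


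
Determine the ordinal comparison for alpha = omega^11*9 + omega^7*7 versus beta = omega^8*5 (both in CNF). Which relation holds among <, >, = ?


Compare term by term from highest exponent:
alpha = omega^11*9 + omega^7*7
beta = omega^8*5
Term 1: alpha has omega^11*9, beta has omega^8*5
Term 2: alpha has omega^7*7, beta has omega^0*0
Result: alpha > beta

alpha > beta


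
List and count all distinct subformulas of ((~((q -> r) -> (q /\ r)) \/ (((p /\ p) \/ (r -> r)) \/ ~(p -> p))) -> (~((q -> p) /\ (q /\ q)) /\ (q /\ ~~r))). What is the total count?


Formula: ((~((q -> r) -> (q /\ r)) \/ (((p /\ p) \/ (r -> r)) \/ ~(p -> p))) -> (~((q -> p) /\ (q /\ q)) /\ (q /\ ~~r)))
Subformulas found:
  1. r
  2. q
  3. p
  4. ~r
  5. ~~r
  6. (q /\ r)
  7. (q /\ q)
  8. (q -> p)
  9. (r -> r)
  10. (p -> p)
  11. (p /\ p)
  12. (q -> r)
  13. ~(p -> p)
  14. (q /\ ~~r)
  15. ((q -> p) /\ (q /\ q))
  16. ((q -> r) -> (q /\ r))
  17. ((p /\ p) \/ (r -> r))
  18. ~((q -> r) -> (q /\ r))
  19. ~((q -> p) /\ (q /\ q))
  20. (((p /\ p) \/ (r -> r)) \/ ~(p -> p))
  21. (~((q -> p) /\ (q /\ q)) /\ (q /\ ~~r))
  22. (~((q -> r) -> (q /\ r)) \/ (((p /\ p) \/ (r -> r)) \/ ~(p -> p)))
  23. ((~((q -> r) -> (q /\ r)) \/ (((p /\ p) \/ (r -> r)) \/ ~(p -> p))) -> (~((q -> p) /\ (q /\ q)) /\ (q /\ ~~r)))
Total distinct subformulas = 23

23


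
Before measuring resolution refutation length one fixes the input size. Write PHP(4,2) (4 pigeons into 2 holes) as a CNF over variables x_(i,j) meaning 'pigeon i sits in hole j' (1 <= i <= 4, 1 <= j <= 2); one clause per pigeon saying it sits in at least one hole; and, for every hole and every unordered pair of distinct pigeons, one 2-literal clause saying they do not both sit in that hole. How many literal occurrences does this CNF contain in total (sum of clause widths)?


PHP(4,2): 4 pigeons, 2 holes, 4*2 = 8 variables.
- pigeon clauses: one per pigeon -> 4 clauses of width 2 -> 8 literals
- hole clauses: 2 holes * C(4,2) = 2 * 6 -> 12 clauses of width 2 -> 24 literals
Total literal occurrences = 8 + 24 = 32

32


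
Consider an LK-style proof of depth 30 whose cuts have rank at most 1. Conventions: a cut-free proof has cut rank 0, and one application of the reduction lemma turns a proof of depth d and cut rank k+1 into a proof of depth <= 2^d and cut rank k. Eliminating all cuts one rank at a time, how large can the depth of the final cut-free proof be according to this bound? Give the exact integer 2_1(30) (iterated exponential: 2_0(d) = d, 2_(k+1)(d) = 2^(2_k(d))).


Each rank reduction sends depth d to at most 2^d; cut rank r needs r reductions.
2_0(30) = 30
2_1(30) = 2^30 = 1073741824
Cut-free depth bound = 1073741824

1073741824


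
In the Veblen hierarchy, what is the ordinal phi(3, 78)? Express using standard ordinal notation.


phi(3, 78):
phi(3, beta) = eta_beta (the beta-th eta number, fixed point of zeta).
phi(3, 78) = eta_78

eta_78


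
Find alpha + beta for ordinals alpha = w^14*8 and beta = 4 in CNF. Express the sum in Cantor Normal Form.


Ordinal addition w^14*8 + 4:
Leading exponent of alpha (14) > leading exponent of beta (0).
Since alpha's term has higher exponent than beta's leading term,
the sum is simply alpha followed by beta.
Result = w^14*8 + 4

w^14*8 + 4


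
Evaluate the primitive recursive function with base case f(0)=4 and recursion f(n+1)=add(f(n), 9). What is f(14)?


f(0) = 4
f(1) = add(f(0), 9) = add(4, 9) = 13
f(2) = add(f(1), 9) = add(13, 9) = 22
f(3) = add(f(2), 9) = add(22, 9) = 31
f(4) = add(f(3), 9) = add(31, 9) = 40
f(5) = add(f(4), 9) = add(40, 9) = 49
f(6) = add(f(5), 9) = add(49, 9) = 58
f(7) = add(f(6), 9) = add(58, 9) = 67
f(8) = add(f(7), 9) = add(67, 9) = 76
f(9) = add(f(8), 9) = add(76, 9) = 85
f(10) = add(f(9), 9) = add(85, 9) = 94
f(11) = add(f(10), 9) = add(94, 9) = 103
f(12) = add(f(11), 9) = add(103, 9) = 112
f(13) = add(f(12), 9) = add(112, 9) = 121
f(14) = add(f(13), 9) = add(121, 9) = 130


130


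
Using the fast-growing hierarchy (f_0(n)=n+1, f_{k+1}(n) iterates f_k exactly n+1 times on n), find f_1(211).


f_1(211) = f_0^212(211)
f_0 adds 1 each time, applied 212 times.
f_1(211) = 211 + 212 = 423

423


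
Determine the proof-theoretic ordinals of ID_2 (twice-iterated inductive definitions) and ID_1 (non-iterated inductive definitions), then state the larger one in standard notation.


Proof-theoretic ordinal of ID_2 (twice-iterated inductive definitions): psi_0(epsilon_{Omega_2+1})
Proof-theoretic ordinal of ID_1 (non-iterated inductive definitions): psi_0(epsilon_{Omega+1})
Comparing: psi_0(epsilon_{Omega+1}) < psi_0(epsilon_{Omega_2+1}).
The larger ordinal is psi_0(epsilon_{Omega_2+1}) (from ID_2 (twice-iterated inductive definitions)).

psi_0(epsilon_{Omega_2+1})


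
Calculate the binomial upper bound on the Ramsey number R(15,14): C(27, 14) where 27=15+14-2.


R(15,14) <= C(15+14-2, 15-1) = C(27, 14)
C(27, 14) = 27! / (14! * 13!)
= 20058300

20058300


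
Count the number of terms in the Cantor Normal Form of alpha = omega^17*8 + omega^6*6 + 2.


CNF: omega^17*8 + omega^6*6 + 2
Count the summands separated by '+':
  term 1: omega^17*8
  term 2: omega^6*6
  term 3: 2
Total terms = 3

3


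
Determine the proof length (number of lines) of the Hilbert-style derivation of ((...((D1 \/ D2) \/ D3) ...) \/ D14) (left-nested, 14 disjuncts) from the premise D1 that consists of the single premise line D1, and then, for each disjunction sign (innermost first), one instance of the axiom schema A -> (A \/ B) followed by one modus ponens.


Building the left-nested 14-ary disjunction from D1:
- 1 premise line (D1)
- 14 disjuncts means 13 disjunction signs; each needs 1 axiom instance + 1 MP = 2 lines: 2 * 13 = 26
Total = 1 + 26 = 27 lines.

27


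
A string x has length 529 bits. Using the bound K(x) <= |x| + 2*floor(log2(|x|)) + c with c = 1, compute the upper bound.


floor(log2(529)) = 9
2 * 9 = 18
K(x) <= 529 + 18 + 1 = 548

548


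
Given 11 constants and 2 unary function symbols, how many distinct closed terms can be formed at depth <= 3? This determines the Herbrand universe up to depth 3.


Herbrand terms by depth:
Depth 0: 11 constants
Depth 1: 22 new terms (running total: 33)
Depth 2: 44 new terms (running total: 77)
Depth 3: 88 new terms (running total: 165)
Total distinct ground terms = 165

165


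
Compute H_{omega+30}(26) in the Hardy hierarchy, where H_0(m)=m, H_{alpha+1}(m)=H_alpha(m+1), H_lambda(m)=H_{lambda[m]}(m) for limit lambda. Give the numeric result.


H_{omega+30}(26):
Unwind the 30 successor steps: H_{omega+30}(26) = H_omega(26+30) = H_omega(56).
H_omega(m) = H_m(m) = m + m = 2m.
Result = 2 * 56 = 112

112


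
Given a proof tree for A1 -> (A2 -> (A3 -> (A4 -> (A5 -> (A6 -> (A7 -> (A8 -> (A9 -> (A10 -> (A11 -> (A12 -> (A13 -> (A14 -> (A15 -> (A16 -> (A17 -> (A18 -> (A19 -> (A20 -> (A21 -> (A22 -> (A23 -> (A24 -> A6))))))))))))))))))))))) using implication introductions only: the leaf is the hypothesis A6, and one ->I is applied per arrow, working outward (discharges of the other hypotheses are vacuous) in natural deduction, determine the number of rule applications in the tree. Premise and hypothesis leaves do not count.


The formula has 24 arrows (->); its innermost consequent A6 is one of the antecedents,
so the proof starts from the hypothesis leaf A6 (not a rule application) and closes one arrow per ->I.
Building A1 -> (A2 -> (A3 -> (A4 -> (A5 -> (A6 -> (A7 -> (A8 -> (A9 -> (A10 -> (A11 -> (A12 -> (A13 -> (A14 -> (A15 -> (A16 -> (A17 -> (A18 -> (A19 -> (A20 -> (A21 -> (A22 -> (A23 -> (A24 -> A6))))))))))))))))))))))) therefore takes 24 nested implication introductions.
Total inference nodes = 24

24


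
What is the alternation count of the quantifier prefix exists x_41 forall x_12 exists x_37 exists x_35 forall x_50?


Walk the prefix and count type changes:
  position 1: exists -> forall <-- alternation
  position 2: forall -> exists <-- alternation
  position 3: exists -> exists
  position 4: exists -> forall <-- alternation
Total alternations = 3

3


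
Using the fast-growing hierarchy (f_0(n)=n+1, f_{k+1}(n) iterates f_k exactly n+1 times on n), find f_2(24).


f_2(24) = f_1^25(24)
f_1(m) = 2m + 1.
Iterating: f_1^k(n) = 2^k*(n+1) - 1.
f_2(24) = 2^25*(24+1) - 1 = 33554432*25 - 1 = 838860799

838860799
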